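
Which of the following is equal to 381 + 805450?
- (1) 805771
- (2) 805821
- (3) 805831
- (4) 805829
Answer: 3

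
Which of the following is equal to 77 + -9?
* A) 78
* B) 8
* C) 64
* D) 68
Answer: D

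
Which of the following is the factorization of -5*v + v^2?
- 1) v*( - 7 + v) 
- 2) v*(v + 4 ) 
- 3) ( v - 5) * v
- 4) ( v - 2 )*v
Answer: 3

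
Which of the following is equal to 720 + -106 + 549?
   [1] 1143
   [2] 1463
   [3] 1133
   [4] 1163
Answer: 4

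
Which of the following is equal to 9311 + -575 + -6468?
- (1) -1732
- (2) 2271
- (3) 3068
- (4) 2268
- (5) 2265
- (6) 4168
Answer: 4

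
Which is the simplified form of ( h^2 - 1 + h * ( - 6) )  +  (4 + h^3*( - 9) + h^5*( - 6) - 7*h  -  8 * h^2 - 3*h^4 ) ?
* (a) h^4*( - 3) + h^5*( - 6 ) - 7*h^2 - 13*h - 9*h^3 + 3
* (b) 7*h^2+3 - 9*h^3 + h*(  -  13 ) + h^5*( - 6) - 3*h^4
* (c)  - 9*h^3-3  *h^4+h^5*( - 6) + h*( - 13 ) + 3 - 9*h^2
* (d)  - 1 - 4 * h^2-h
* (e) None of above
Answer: a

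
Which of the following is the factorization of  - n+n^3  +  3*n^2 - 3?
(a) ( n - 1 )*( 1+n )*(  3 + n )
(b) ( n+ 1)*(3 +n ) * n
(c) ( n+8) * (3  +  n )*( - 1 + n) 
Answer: a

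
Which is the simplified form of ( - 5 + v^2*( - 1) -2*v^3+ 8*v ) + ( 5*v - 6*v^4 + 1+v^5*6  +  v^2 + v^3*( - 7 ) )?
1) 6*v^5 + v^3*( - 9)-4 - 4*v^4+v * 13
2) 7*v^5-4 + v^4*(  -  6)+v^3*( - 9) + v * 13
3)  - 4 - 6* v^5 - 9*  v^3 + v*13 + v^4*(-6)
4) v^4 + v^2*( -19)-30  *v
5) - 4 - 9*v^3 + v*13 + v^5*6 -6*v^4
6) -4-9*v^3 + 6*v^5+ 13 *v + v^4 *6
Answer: 5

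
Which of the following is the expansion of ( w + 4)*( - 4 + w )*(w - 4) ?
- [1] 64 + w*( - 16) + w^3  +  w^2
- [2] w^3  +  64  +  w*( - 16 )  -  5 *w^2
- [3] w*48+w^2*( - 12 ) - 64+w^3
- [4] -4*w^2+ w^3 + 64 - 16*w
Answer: 4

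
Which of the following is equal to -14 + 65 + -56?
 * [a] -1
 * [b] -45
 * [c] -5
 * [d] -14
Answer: c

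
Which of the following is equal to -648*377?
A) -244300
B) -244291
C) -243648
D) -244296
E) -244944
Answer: D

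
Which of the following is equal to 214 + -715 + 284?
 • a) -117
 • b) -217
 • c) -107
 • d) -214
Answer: b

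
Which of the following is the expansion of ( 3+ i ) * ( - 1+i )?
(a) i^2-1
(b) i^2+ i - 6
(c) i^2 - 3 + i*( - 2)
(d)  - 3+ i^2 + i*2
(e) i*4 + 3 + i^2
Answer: d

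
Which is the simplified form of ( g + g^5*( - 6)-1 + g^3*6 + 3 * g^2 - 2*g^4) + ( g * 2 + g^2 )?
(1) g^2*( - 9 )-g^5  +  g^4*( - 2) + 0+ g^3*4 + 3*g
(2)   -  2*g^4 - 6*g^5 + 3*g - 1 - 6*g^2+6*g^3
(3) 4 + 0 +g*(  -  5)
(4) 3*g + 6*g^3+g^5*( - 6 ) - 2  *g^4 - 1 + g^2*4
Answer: 4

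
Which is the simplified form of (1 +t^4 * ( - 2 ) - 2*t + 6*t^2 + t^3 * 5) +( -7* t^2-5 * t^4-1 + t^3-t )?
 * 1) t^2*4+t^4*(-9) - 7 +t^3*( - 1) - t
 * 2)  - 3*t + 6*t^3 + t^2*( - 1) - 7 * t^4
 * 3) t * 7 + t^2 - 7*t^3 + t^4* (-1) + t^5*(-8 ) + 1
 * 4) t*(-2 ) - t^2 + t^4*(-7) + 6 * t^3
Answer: 2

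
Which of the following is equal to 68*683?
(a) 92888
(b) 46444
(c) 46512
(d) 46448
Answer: b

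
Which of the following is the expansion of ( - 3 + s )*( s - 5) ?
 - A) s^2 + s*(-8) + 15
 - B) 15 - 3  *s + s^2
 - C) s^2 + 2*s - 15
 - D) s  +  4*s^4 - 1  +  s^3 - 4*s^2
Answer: A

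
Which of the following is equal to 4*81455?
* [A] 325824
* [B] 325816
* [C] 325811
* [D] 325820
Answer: D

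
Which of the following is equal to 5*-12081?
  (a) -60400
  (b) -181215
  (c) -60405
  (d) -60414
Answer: c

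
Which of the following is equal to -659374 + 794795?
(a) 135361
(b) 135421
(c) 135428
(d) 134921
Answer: b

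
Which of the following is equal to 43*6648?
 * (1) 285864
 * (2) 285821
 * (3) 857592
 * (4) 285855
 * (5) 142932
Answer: 1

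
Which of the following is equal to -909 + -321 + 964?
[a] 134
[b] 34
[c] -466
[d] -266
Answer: d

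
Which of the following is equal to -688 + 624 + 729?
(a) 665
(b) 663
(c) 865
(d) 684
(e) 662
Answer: a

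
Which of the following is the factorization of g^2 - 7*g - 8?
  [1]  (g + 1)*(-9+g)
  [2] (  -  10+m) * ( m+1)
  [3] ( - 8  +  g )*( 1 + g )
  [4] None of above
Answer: 3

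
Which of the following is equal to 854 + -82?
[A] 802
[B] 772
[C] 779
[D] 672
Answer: B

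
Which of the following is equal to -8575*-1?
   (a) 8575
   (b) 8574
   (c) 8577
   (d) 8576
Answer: a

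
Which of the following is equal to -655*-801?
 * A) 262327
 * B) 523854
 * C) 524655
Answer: C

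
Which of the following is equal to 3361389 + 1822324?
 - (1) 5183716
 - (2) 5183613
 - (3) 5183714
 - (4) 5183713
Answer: 4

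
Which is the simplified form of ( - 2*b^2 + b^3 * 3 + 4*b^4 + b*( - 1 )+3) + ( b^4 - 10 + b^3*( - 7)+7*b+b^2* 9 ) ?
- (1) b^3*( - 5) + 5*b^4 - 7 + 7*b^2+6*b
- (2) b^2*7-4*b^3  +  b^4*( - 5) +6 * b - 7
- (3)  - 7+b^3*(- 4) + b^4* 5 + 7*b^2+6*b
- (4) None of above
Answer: 3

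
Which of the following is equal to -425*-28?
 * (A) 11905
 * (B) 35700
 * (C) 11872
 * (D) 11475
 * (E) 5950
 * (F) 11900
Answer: F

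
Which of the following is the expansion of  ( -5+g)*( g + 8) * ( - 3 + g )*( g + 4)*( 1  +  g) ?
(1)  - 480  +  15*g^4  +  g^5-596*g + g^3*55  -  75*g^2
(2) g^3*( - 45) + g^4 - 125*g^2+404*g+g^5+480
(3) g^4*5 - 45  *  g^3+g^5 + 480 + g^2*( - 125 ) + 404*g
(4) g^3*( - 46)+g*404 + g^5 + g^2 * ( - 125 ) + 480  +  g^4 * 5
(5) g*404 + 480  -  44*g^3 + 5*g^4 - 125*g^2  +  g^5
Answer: 3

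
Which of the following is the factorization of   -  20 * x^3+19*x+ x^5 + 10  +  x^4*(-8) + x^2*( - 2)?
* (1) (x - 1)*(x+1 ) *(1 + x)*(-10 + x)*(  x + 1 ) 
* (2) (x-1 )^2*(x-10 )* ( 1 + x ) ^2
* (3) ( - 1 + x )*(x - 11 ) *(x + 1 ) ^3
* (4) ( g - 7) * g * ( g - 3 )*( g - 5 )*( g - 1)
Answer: 1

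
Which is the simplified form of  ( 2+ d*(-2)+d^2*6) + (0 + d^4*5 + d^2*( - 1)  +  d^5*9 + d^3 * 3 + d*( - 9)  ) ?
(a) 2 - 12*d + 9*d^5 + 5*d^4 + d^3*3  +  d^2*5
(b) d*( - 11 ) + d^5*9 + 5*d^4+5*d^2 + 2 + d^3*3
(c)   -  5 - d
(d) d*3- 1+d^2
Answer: b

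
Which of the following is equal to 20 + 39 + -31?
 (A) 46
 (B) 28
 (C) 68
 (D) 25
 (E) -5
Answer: B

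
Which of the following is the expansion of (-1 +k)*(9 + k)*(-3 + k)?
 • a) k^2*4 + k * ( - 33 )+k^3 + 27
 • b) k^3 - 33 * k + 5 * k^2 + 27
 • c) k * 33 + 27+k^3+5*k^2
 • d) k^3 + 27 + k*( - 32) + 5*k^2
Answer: b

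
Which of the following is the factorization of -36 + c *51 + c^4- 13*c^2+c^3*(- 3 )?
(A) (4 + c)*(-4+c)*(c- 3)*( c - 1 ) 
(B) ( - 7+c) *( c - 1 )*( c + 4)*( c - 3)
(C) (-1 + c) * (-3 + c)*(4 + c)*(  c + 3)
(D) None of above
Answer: D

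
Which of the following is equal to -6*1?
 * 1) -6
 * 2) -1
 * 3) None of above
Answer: 1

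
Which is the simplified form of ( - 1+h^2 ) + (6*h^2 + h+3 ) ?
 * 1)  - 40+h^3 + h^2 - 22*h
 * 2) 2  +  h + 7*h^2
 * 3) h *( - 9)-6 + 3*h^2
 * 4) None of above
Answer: 2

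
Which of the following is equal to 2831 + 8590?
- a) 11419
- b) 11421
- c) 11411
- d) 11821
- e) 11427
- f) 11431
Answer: b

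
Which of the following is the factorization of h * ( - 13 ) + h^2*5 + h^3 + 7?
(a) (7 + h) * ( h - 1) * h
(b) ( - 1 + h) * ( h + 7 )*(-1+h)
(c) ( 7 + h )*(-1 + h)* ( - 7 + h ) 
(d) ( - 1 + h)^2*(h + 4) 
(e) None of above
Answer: b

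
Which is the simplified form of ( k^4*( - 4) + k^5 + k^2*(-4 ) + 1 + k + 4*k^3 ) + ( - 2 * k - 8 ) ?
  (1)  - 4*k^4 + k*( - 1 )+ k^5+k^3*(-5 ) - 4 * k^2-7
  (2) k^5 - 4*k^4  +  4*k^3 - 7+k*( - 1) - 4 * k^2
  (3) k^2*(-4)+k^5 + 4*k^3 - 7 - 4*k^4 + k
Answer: 2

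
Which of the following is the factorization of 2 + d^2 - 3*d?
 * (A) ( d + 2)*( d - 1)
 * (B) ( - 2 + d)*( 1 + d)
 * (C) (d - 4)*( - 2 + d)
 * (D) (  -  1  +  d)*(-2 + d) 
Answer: D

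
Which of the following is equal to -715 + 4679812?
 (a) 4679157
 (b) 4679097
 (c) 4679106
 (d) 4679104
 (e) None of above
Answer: b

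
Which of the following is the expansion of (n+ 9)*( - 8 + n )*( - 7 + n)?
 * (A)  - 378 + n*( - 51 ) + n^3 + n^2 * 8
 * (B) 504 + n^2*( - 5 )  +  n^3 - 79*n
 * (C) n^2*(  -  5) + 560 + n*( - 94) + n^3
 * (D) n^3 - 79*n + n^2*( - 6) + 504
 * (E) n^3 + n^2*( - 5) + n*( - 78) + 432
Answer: D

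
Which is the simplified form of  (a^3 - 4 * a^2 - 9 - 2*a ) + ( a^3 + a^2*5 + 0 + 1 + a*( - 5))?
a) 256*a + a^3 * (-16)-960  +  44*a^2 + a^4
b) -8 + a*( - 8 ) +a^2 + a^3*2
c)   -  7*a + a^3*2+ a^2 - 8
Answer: c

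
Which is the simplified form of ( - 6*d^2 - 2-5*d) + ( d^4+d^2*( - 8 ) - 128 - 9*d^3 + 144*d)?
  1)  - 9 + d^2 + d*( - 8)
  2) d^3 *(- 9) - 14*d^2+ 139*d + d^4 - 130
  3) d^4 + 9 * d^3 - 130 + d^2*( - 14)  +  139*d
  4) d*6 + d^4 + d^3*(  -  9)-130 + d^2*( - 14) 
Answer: 2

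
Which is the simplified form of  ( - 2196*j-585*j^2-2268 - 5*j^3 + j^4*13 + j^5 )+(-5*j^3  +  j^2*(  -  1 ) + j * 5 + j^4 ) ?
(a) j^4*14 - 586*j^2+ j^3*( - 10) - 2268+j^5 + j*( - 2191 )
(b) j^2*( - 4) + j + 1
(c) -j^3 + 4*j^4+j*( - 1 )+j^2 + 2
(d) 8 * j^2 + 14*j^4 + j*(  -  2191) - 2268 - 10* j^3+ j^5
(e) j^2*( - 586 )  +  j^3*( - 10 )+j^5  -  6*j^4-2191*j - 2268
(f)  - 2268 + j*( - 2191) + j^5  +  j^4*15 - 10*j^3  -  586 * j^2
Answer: a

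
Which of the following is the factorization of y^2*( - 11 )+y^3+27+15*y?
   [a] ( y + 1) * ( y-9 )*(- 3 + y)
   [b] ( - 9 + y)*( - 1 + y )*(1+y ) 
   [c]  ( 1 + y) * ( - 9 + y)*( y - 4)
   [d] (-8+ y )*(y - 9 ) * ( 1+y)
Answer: a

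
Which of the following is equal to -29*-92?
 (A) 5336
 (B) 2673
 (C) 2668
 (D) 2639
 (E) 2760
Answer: C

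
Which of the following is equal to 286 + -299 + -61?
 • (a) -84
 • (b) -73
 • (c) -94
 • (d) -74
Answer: d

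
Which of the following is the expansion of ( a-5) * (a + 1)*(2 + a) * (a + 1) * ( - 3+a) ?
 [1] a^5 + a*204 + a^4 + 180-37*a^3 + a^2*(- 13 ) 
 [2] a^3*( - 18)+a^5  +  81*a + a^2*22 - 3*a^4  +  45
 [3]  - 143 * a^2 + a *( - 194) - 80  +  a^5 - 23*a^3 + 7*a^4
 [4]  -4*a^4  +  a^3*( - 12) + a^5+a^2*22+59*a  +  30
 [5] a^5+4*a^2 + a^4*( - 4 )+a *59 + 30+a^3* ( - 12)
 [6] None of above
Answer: 4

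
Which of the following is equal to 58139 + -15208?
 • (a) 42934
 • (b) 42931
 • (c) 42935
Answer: b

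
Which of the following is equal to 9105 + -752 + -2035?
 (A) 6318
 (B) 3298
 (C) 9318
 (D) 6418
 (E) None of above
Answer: A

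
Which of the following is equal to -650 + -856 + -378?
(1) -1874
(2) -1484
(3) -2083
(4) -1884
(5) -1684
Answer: 4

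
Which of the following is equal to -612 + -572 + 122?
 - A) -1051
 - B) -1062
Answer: B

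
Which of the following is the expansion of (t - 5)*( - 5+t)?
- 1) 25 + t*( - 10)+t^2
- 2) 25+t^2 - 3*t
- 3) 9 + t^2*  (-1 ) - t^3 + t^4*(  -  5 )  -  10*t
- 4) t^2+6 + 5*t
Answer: 1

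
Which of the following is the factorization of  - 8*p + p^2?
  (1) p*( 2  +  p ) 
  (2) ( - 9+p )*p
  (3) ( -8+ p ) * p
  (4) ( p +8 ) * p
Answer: 3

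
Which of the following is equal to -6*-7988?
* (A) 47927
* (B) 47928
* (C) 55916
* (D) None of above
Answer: B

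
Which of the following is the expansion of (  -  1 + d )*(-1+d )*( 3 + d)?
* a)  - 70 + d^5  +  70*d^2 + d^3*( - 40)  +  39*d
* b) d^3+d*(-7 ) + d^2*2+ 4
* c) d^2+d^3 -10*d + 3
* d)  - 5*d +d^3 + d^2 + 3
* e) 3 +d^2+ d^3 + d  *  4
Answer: d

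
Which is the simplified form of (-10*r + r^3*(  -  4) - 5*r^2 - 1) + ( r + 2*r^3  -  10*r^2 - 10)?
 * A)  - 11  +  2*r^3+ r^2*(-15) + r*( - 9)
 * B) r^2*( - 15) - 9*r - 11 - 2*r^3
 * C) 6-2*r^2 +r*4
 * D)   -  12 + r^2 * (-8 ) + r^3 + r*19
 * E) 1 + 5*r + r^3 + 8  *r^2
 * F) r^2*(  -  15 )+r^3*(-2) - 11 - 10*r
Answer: B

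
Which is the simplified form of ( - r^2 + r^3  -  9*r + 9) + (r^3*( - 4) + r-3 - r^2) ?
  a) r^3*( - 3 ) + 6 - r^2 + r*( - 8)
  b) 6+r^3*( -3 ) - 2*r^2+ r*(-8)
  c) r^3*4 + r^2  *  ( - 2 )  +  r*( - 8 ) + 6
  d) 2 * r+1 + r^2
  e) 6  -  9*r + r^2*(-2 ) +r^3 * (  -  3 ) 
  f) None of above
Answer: b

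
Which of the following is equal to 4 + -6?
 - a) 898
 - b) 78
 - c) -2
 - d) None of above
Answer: c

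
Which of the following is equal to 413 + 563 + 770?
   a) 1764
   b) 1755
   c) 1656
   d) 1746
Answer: d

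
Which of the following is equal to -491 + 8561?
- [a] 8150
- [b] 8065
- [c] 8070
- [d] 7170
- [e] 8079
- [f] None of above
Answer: c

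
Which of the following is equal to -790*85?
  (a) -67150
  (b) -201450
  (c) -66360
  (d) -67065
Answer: a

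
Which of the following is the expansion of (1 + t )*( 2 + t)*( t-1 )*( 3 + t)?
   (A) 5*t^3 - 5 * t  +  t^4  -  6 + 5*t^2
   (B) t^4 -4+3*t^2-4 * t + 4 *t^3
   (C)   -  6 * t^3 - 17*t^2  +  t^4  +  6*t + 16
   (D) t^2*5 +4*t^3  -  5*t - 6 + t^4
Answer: A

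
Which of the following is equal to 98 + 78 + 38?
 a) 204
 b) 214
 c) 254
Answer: b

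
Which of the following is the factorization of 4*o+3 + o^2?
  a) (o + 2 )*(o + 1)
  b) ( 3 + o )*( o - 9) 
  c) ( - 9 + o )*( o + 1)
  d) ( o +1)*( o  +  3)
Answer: d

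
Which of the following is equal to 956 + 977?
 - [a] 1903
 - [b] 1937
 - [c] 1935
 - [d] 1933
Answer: d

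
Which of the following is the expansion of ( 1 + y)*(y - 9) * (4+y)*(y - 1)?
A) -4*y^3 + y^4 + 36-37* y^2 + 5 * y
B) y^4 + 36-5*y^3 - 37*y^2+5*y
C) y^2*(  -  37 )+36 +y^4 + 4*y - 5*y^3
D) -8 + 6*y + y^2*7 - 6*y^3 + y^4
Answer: B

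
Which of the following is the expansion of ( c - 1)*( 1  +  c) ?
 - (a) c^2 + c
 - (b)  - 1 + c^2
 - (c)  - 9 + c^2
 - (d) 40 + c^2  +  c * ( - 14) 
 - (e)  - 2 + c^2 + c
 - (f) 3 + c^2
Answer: b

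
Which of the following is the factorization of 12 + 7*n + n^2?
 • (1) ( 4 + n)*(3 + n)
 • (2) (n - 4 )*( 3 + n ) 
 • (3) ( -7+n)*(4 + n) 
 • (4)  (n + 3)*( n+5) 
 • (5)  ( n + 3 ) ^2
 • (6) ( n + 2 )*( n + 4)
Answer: 1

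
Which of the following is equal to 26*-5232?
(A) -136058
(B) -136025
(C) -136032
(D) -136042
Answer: C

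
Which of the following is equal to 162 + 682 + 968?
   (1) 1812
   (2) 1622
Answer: 1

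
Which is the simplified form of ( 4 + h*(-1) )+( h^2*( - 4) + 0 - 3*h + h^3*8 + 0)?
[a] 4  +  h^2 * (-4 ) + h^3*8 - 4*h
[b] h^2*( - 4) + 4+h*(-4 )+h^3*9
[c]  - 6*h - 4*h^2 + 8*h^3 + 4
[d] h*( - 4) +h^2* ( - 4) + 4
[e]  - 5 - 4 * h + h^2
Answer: a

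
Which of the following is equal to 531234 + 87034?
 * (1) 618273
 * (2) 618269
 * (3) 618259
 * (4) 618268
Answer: 4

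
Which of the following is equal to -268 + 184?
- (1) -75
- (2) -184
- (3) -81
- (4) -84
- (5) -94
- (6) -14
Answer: 4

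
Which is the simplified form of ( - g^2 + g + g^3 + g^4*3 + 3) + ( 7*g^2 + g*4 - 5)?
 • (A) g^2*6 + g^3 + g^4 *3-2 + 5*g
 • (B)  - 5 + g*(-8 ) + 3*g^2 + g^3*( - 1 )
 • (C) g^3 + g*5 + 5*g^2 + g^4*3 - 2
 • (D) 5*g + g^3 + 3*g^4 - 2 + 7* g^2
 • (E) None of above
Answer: A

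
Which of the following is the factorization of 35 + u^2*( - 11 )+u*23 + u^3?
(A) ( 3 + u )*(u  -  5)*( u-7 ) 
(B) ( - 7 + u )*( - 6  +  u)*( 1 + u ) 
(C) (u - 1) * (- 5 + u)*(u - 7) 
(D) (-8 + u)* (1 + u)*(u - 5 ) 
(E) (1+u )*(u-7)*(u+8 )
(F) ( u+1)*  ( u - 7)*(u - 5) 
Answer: F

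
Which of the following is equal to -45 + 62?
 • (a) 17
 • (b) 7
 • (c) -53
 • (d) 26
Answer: a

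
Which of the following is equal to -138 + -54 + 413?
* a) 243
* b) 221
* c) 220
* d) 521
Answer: b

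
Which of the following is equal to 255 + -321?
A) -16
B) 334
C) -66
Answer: C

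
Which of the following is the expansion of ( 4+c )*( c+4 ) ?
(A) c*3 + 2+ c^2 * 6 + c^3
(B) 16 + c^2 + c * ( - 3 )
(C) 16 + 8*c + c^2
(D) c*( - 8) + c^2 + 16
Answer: C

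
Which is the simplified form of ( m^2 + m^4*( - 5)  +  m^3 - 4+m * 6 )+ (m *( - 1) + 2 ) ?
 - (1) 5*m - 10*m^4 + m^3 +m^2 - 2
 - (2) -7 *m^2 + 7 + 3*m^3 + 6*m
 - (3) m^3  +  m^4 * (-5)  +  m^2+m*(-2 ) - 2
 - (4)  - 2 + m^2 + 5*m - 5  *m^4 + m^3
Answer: 4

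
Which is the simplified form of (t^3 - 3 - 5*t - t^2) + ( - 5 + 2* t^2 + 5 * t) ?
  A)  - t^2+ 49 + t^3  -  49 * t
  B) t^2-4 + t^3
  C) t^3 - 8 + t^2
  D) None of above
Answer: C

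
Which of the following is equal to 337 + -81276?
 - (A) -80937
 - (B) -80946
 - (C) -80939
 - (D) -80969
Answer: C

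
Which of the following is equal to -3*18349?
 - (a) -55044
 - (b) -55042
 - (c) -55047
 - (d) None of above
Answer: c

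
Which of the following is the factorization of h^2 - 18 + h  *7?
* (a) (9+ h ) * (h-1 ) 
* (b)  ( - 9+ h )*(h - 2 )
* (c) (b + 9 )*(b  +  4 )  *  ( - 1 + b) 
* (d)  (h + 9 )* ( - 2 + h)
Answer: d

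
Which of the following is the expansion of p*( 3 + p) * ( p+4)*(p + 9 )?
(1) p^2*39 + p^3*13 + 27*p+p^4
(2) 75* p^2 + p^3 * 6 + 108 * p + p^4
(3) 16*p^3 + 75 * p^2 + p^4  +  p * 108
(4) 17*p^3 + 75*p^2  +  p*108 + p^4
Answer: 3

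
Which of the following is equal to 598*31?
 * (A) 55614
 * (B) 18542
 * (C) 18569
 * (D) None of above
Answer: D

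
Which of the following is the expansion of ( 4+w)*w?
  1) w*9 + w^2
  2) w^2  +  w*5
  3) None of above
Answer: 3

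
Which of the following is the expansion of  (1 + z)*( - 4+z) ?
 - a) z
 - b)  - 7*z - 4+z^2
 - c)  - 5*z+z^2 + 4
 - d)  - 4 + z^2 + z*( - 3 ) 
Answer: d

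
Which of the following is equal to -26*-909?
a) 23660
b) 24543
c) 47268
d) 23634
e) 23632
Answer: d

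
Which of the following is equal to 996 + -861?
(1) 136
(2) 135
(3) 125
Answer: 2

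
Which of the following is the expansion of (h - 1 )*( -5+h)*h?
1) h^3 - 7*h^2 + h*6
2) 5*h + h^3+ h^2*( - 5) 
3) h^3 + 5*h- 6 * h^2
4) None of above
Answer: 3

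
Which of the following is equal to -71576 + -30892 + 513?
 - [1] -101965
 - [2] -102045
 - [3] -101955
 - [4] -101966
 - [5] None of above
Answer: 3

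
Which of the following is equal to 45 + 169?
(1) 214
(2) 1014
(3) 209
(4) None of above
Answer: 1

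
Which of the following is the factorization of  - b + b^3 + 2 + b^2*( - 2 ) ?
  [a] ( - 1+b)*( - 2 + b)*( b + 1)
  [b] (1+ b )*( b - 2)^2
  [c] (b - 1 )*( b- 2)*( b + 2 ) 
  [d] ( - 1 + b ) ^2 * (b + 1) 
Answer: a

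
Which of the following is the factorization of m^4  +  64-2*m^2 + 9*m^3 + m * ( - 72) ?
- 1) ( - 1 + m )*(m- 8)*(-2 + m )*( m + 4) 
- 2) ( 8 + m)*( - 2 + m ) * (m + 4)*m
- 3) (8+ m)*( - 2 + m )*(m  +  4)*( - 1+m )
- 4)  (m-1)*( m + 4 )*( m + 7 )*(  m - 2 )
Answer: 3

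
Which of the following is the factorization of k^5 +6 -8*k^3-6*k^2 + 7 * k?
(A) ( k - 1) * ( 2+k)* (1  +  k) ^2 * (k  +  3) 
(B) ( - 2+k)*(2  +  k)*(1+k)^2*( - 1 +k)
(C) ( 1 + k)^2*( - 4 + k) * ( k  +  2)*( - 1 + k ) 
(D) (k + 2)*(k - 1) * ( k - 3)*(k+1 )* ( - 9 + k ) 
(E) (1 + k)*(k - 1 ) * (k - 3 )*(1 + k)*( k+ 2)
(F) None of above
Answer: E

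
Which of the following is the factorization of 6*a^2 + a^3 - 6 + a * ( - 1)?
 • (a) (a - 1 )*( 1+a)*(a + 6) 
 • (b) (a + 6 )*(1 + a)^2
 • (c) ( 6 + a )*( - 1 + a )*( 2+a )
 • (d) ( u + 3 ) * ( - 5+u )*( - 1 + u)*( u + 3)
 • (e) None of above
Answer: a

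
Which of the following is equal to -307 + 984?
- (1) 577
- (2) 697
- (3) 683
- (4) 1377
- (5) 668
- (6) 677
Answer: 6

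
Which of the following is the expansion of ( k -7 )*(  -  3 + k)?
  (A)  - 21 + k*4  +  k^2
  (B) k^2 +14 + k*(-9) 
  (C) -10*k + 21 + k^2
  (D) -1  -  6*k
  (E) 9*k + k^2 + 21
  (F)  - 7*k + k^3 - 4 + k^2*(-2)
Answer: C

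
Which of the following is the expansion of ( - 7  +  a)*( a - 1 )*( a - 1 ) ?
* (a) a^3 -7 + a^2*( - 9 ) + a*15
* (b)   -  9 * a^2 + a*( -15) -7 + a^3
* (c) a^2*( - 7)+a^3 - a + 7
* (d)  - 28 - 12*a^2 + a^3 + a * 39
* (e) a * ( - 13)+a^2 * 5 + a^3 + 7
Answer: a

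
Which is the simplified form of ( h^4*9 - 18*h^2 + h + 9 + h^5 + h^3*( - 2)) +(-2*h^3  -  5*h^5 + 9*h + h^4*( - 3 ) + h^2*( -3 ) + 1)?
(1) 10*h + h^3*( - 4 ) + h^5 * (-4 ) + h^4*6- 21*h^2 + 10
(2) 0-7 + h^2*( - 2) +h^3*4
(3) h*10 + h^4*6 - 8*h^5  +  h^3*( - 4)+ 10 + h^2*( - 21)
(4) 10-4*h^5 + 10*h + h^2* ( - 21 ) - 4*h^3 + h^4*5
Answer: 1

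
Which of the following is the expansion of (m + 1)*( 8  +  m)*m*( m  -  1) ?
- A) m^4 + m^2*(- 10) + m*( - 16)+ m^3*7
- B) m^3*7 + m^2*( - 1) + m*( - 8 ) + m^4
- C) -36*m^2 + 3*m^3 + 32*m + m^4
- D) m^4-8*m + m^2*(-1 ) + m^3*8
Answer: D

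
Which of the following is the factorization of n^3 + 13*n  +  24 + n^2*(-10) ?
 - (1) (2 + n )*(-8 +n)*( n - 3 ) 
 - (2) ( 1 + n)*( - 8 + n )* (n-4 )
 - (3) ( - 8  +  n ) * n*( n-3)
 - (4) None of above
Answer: 4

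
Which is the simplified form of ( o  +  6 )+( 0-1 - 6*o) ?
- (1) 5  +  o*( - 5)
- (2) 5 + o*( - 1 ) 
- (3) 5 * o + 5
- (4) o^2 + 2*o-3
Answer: 1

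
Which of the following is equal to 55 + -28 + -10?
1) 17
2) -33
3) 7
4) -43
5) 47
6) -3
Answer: 1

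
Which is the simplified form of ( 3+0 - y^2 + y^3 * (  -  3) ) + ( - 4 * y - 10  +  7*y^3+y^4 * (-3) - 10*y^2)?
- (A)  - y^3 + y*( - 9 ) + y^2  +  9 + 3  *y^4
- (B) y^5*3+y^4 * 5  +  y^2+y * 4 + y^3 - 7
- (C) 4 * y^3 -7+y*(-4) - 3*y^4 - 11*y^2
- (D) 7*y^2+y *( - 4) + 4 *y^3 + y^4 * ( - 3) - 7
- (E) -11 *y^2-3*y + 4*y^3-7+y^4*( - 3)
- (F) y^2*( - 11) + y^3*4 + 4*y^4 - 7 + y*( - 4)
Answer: C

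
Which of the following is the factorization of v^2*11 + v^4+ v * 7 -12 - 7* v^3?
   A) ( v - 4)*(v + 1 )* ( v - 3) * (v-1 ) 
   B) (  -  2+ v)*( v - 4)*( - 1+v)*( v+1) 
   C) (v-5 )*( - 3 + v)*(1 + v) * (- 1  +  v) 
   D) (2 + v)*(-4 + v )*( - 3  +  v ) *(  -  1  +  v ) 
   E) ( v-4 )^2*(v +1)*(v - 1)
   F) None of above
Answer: A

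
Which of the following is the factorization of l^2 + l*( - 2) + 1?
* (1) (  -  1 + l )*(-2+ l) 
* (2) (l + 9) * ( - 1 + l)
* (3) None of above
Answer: 3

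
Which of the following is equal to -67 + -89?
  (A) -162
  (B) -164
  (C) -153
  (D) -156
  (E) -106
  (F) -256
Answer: D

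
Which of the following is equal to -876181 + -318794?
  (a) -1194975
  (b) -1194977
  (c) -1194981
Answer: a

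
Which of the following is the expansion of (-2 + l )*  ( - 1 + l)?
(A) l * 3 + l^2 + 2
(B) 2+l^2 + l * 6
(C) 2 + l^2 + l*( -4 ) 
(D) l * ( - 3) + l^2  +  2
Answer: D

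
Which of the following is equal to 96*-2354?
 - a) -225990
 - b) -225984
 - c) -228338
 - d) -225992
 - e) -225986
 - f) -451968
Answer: b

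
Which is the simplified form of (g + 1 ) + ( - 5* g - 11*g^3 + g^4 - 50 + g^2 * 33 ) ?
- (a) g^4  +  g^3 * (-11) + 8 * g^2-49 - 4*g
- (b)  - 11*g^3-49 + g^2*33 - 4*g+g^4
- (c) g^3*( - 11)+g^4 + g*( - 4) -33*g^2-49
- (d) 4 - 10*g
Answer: b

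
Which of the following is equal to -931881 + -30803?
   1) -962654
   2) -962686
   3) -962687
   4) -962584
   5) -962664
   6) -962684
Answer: 6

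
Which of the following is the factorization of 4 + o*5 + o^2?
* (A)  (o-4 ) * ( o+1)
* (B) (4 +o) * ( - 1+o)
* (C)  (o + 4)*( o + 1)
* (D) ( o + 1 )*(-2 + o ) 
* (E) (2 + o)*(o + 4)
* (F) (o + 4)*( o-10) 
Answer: C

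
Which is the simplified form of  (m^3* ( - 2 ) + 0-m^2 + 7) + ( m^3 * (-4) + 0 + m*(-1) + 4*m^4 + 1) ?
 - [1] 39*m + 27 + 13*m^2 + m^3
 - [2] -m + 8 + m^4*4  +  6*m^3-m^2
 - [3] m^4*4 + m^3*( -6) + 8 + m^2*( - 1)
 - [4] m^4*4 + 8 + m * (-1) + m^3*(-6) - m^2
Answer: 4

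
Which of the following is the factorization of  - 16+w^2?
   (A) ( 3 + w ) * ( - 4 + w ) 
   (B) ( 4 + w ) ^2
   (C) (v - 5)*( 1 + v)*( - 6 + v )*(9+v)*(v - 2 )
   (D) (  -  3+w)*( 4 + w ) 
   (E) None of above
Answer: E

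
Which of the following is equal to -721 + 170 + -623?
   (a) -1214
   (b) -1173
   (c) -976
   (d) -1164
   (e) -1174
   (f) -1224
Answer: e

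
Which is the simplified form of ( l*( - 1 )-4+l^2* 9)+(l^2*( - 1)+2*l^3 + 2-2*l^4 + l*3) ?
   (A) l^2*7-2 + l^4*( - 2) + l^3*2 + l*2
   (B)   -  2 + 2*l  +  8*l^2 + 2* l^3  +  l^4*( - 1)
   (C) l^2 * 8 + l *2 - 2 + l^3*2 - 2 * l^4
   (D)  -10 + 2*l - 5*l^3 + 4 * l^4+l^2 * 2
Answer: C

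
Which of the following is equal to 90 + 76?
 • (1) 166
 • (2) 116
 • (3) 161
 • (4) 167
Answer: 1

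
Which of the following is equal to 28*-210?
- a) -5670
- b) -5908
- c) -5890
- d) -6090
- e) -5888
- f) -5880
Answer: f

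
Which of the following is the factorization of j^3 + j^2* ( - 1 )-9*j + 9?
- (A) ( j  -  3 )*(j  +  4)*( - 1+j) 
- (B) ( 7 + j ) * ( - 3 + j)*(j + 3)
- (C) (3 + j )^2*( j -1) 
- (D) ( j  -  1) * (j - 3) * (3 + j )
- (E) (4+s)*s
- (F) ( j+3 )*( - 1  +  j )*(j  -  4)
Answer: D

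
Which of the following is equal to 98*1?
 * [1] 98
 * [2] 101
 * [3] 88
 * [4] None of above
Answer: 1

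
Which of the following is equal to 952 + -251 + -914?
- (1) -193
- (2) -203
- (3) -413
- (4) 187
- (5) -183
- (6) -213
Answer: 6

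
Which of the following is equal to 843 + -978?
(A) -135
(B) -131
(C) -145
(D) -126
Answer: A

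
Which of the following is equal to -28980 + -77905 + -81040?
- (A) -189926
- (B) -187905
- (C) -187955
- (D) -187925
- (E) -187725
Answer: D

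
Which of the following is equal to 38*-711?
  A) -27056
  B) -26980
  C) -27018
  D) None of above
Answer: C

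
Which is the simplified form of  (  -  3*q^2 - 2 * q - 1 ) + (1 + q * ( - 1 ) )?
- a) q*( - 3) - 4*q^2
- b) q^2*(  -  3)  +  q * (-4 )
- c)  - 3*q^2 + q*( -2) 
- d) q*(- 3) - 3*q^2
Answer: d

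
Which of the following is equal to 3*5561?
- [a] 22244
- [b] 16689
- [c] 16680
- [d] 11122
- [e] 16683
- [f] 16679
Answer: e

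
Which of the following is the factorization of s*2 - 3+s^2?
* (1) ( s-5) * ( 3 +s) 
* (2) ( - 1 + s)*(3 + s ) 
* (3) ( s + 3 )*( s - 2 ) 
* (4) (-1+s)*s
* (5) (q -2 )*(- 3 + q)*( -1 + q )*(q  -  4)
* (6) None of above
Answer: 2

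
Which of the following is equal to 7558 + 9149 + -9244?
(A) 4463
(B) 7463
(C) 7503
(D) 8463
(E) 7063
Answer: B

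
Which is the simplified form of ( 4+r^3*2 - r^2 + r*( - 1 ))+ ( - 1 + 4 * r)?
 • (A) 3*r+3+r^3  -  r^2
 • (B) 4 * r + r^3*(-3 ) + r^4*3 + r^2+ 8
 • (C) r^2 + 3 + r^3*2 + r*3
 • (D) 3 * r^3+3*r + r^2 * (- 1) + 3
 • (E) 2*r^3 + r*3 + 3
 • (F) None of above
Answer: F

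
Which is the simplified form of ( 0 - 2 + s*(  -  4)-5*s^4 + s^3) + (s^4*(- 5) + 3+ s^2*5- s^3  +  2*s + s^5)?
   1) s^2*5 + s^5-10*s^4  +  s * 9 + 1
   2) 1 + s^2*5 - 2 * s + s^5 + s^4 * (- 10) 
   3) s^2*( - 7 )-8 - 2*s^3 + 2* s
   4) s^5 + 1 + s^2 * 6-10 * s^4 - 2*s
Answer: 2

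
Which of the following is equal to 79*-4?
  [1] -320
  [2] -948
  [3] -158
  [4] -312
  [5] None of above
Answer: 5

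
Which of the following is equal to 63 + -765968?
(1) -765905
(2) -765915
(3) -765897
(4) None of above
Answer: 1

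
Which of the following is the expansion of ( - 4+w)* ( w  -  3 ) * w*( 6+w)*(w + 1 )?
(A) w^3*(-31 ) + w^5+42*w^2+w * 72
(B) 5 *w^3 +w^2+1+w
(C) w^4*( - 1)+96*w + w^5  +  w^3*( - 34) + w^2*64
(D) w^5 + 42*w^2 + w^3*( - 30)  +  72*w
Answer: A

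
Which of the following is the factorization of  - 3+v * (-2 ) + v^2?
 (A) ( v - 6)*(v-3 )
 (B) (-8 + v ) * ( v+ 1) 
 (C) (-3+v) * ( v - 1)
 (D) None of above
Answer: D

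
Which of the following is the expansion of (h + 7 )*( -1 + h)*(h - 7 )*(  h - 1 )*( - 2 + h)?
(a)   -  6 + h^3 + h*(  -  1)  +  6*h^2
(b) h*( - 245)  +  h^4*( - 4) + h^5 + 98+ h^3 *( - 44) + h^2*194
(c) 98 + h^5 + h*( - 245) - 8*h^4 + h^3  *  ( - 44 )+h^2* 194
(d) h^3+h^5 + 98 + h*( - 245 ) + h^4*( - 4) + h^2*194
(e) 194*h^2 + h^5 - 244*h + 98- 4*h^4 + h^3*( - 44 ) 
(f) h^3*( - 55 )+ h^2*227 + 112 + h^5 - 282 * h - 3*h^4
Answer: b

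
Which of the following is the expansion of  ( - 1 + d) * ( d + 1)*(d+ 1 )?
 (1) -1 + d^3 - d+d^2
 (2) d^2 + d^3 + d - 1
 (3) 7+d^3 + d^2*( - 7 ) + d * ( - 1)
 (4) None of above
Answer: 1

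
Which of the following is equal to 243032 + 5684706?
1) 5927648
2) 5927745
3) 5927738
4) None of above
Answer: 3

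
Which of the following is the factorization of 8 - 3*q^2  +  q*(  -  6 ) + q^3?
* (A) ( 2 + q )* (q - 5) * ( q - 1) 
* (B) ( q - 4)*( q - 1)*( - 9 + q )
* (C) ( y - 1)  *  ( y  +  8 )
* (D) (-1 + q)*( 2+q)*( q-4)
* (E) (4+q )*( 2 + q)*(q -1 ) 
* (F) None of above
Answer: D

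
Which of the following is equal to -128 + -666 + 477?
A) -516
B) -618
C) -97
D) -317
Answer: D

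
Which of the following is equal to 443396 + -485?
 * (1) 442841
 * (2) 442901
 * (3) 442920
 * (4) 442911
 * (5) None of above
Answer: 4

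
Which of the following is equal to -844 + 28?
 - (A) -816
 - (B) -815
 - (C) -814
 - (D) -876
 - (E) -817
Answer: A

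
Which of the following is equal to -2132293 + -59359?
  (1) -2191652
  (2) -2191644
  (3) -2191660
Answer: 1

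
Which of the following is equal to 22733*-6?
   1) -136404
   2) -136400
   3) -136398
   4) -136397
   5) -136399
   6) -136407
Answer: 3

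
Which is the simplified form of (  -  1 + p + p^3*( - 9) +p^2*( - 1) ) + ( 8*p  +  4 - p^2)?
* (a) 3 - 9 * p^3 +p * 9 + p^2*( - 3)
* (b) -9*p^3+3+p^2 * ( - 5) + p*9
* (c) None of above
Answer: c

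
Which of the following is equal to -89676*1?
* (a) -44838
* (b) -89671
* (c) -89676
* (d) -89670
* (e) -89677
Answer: c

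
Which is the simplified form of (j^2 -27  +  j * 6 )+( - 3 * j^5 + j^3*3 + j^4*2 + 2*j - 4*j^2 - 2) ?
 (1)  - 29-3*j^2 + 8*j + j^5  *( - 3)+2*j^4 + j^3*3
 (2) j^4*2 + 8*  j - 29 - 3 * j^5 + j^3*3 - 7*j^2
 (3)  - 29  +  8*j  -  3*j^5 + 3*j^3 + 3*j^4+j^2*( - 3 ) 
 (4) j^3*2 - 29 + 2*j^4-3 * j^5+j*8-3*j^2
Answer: 1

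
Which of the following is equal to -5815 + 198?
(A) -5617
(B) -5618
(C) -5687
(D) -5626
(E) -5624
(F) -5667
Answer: A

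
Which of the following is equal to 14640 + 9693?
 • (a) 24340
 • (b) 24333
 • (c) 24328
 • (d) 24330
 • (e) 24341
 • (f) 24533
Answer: b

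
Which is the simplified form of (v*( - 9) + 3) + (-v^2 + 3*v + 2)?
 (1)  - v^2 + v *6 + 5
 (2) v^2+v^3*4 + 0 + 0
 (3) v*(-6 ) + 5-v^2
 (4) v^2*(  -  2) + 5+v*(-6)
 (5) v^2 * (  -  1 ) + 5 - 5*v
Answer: 3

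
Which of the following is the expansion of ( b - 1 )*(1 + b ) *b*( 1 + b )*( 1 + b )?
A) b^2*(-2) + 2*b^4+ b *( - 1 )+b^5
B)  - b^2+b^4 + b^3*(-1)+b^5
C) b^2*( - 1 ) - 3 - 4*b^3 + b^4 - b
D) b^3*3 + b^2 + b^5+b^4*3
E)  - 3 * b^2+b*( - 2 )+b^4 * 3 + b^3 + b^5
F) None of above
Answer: A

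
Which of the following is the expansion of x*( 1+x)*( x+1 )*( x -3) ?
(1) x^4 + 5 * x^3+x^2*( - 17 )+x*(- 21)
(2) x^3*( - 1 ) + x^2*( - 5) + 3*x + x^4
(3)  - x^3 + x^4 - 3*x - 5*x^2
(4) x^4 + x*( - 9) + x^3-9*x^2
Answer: 3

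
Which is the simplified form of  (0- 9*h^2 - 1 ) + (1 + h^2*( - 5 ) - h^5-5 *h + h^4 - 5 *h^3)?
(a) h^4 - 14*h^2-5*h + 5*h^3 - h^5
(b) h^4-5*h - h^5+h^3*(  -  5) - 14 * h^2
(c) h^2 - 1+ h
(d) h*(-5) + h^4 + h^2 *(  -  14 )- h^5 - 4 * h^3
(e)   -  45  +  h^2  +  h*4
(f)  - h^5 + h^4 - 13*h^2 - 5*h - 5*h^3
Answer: b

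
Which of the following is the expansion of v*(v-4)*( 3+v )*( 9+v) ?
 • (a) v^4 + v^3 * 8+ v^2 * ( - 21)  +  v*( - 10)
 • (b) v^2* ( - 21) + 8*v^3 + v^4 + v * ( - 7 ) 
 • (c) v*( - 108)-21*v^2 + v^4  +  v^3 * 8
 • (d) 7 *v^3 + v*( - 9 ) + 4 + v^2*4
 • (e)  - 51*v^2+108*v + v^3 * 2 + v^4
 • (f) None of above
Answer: c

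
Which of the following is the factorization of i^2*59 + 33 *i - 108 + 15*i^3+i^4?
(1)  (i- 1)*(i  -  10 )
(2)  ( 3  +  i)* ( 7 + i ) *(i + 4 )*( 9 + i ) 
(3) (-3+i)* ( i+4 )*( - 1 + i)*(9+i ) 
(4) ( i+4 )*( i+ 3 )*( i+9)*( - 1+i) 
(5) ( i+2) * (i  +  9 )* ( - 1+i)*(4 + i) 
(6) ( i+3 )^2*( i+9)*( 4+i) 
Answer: 4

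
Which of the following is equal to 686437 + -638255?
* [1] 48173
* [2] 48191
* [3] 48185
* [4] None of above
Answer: 4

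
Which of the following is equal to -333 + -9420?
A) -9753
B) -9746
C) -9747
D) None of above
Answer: A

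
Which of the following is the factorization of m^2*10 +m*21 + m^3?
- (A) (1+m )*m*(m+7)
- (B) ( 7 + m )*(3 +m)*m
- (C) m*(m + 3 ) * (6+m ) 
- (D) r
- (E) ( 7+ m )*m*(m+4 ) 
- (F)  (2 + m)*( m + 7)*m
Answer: B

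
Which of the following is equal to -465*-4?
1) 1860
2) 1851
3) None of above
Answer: 1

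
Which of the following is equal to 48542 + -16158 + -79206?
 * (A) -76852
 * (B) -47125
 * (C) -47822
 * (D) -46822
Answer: D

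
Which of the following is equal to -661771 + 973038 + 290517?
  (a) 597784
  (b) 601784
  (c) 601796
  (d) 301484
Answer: b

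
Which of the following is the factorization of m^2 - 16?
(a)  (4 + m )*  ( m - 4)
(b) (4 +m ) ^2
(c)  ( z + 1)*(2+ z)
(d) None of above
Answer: a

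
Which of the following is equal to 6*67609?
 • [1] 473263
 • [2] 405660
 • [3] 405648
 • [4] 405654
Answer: 4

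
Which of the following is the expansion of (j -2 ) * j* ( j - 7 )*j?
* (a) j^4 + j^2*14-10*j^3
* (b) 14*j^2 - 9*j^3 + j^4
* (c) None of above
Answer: b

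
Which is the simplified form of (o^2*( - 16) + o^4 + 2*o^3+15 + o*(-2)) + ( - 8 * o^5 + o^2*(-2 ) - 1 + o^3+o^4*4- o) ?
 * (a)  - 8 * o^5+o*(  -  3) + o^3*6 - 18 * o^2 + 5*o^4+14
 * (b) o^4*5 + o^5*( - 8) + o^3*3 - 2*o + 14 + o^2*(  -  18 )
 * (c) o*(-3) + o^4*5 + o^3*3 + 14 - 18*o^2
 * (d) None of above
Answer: d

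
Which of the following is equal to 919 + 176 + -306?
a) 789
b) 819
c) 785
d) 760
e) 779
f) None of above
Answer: a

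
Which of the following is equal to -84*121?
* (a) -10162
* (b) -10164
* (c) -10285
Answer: b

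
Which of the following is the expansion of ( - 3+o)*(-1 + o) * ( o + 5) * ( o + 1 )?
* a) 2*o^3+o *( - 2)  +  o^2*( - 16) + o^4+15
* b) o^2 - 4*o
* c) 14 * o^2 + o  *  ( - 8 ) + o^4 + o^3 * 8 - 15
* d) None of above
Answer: a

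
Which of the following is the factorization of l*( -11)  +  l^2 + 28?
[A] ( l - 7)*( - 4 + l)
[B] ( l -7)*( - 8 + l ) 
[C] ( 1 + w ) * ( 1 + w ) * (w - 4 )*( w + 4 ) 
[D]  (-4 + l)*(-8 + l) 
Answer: A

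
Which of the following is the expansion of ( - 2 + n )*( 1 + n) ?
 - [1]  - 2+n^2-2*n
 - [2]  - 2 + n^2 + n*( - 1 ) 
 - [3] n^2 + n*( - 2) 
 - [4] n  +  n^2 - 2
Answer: 2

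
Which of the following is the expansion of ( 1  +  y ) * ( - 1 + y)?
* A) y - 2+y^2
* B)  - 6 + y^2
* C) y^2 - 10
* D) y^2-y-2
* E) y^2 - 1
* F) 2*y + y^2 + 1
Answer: E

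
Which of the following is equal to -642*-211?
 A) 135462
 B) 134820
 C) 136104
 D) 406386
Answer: A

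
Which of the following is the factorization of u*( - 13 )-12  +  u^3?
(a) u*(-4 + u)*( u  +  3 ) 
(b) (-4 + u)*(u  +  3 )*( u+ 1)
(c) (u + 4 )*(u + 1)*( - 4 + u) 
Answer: b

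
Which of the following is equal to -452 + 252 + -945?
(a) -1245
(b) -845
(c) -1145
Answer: c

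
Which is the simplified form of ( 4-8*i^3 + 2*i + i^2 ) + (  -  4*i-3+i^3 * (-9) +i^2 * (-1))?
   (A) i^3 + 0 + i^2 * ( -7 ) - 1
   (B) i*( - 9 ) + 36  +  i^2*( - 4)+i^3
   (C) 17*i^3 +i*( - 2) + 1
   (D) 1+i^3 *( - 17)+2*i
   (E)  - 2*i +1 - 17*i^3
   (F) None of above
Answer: E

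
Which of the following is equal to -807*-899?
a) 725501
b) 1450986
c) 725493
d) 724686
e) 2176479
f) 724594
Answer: c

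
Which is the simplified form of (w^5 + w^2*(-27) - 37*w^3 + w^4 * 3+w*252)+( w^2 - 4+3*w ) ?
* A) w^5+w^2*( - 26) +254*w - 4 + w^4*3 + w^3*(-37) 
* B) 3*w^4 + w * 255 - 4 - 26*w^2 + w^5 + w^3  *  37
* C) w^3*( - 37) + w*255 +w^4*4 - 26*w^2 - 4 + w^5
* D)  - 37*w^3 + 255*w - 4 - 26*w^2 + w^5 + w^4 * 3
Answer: D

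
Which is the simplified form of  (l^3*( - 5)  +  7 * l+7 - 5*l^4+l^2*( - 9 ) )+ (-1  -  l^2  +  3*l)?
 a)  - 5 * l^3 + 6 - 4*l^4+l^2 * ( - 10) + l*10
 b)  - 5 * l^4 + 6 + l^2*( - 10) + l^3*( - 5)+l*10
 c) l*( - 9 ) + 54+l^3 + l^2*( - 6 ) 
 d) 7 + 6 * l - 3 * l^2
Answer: b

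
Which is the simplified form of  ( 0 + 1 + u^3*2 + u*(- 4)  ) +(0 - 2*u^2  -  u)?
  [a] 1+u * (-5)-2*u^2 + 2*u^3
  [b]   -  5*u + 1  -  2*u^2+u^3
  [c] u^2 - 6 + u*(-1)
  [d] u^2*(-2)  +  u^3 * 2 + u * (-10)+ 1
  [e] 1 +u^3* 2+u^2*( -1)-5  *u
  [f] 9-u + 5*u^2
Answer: a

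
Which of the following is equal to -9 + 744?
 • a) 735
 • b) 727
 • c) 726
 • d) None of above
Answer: a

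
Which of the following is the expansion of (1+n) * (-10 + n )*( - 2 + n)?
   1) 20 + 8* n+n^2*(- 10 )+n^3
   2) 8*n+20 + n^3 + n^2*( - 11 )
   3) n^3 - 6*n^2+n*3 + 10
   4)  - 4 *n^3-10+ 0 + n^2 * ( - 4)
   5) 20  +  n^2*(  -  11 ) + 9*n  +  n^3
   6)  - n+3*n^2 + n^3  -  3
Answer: 2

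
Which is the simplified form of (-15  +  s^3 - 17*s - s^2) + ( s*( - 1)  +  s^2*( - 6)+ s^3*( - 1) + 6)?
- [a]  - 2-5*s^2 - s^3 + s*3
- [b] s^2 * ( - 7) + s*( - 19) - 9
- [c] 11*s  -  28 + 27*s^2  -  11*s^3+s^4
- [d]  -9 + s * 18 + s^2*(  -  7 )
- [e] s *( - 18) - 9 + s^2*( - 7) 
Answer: e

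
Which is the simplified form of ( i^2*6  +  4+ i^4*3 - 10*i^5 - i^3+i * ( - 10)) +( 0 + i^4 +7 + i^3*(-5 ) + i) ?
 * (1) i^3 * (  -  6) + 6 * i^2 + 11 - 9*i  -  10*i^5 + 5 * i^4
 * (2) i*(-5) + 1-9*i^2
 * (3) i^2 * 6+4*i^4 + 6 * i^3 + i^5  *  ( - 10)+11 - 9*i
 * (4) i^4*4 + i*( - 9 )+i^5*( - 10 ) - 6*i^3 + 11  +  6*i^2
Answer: 4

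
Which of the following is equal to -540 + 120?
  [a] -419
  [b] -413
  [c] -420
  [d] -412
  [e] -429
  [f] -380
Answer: c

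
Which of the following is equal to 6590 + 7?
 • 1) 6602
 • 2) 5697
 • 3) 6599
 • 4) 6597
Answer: 4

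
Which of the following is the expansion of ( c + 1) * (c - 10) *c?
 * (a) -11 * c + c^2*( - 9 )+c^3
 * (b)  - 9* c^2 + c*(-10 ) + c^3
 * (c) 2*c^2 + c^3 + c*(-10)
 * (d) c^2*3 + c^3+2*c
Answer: b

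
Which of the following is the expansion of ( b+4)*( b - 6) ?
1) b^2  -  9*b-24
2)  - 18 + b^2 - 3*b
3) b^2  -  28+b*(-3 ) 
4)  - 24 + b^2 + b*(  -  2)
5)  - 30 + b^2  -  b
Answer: 4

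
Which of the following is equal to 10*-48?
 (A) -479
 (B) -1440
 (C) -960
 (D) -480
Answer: D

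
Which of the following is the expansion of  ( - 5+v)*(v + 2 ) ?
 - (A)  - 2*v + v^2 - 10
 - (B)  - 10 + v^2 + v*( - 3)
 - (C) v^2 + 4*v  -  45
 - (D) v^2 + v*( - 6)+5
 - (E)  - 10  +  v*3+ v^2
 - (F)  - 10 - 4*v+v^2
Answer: B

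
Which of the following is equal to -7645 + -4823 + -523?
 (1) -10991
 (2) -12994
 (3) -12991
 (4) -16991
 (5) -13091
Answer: 3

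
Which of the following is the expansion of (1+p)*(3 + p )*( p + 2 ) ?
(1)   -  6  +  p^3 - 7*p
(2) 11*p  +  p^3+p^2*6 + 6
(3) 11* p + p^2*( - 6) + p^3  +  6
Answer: 2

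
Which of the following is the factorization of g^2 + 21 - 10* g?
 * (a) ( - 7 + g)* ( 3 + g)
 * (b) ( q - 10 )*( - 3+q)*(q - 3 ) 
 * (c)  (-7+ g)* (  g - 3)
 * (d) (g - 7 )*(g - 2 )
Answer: c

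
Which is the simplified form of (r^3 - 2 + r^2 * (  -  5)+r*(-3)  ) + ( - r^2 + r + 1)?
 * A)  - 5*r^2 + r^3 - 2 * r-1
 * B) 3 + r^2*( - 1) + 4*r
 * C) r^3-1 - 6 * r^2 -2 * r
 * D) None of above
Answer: C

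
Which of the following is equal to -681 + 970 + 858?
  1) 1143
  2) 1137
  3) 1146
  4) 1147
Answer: 4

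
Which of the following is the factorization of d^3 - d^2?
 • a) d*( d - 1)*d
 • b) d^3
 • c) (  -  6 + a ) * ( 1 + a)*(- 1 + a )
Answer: a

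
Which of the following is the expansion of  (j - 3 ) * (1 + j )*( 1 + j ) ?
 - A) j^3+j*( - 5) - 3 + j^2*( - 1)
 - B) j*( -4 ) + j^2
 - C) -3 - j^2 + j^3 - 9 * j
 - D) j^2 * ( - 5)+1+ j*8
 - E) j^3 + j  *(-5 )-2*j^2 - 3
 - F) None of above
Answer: A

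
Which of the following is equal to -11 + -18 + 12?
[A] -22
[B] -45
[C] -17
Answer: C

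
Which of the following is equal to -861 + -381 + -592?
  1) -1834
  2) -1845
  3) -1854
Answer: 1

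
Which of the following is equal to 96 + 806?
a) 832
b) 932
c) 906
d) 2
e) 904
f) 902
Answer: f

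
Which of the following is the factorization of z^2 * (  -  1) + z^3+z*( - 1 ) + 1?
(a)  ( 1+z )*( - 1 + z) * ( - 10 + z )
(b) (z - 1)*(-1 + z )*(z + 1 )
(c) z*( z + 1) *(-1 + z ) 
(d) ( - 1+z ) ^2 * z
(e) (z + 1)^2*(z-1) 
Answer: b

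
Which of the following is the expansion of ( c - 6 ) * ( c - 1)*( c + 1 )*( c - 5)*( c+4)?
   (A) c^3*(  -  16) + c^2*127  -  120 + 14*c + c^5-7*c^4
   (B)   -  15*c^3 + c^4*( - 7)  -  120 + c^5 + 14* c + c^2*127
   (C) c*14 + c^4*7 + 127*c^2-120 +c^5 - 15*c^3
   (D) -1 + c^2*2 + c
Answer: B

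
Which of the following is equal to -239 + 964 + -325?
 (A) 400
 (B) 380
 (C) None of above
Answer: A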